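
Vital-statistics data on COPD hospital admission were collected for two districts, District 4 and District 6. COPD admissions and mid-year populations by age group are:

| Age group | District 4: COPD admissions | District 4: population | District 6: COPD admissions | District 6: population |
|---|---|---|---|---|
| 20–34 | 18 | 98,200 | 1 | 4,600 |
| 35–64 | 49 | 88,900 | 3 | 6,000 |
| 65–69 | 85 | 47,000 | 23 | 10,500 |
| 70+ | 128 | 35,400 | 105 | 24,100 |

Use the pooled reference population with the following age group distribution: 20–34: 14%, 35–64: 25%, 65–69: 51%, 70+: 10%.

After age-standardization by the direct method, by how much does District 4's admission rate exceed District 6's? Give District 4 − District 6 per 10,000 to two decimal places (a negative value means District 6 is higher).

-2.61

Age-specific rates per 10,000 for District 4: 1.83, 5.51, 18.09, 36.16.
For District 6: 2.17, 5.00, 21.90, 43.57.
Standard weights: 0.14, 0.25, 0.51, 0.10.
District 4: 0.1400×1.83 + 0.2500×5.51 + 0.5100×18.09 + 0.1000×36.16 = 14.4738 per 10,000.
District 6: 0.1400×2.17 + 0.2500×5.00 + 0.5100×21.90 + 0.1000×43.57 = 17.0826 per 10,000.
Difference = 14.4738 − 17.0826 = -2.6088.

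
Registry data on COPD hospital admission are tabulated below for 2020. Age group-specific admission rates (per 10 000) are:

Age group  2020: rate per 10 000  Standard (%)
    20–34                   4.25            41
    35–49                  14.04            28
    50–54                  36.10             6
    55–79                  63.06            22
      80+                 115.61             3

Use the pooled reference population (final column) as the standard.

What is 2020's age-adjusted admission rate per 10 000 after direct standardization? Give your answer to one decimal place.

Standard weights: 0.41, 0.28, 0.06, 0.22, 0.03.
Standardized rate: 0.4100×4.25 + 0.2800×14.04 + 0.0600×36.10 + 0.2200×63.06 + 0.0300×115.61 = 25.1812 per 10 000.

25.2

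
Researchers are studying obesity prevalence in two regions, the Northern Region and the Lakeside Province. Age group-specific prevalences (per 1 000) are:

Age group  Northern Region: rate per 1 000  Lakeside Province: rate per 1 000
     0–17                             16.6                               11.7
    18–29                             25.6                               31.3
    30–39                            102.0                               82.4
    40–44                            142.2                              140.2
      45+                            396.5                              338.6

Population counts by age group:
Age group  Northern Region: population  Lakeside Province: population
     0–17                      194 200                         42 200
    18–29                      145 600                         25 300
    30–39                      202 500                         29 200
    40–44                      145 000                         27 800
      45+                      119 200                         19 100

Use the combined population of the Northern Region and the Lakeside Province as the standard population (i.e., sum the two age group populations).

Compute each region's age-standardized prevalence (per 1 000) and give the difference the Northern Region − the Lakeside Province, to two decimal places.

Combined standard total = 950 100; weights = 0.2488, 0.1799, 0.2439, 0.1819, 0.1456.
The Northern Region: 0.2488×16.6 + 0.1799×25.6 + 0.2439×102.0 + 0.1819×142.2 + 0.1456×396.5 = 117.1885 per 1 000.
The Lakeside Province: 0.2488×11.7 + 0.1799×31.3 + 0.2439×82.4 + 0.1819×140.2 + 0.1456×338.6 = 103.4229 per 1 000.
Difference = 117.1885 − 103.4229 = 13.7656.

13.77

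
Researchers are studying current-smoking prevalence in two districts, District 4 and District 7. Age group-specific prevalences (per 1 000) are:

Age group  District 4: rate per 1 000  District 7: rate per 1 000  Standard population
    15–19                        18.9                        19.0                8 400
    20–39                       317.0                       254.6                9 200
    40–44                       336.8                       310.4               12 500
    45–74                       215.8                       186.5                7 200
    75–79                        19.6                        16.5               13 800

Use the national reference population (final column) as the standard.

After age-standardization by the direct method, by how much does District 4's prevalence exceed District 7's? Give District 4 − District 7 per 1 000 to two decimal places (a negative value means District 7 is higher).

22.64

Standard total = 51 100; weights = 0.1644, 0.1800, 0.2446, 0.1409, 0.2701.
District 4: 0.1644×18.9 + 0.1800×317.0 + 0.2446×336.8 + 0.1409×215.8 + 0.2701×19.6 = 178.2661 per 1 000.
District 7: 0.1644×19.0 + 0.1800×254.6 + 0.2446×310.4 + 0.1409×186.5 + 0.2701×16.5 = 155.6247 per 1 000.
Difference = 178.2661 − 155.6247 = 22.6415.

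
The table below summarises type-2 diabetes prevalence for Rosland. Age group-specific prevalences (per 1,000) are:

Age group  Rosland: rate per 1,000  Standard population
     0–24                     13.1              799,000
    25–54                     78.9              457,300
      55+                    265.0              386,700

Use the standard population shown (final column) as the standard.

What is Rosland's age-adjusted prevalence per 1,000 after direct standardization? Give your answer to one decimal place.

90.7

Standard total = 1,643,000; weights = 0.4863, 0.2783, 0.2354.
Standardized rate: 0.4863×13.1 + 0.2783×78.9 + 0.2354×265.0 = 90.7020 per 1,000.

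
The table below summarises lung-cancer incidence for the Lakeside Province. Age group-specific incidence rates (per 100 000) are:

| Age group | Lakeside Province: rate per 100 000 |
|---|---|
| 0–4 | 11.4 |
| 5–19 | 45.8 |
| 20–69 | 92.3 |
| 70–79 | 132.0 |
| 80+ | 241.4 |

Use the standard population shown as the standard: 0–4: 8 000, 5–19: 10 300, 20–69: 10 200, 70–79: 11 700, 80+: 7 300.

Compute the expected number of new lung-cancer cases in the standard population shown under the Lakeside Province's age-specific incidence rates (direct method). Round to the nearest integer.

Expected new lung-cancer cases = Σ (standard pop × age-specific rate ÷ 100 000)
= 8 000×11.4/100 000 + 10 300×45.8/100 000 + 10 200×92.3/100 000 + 11 700×132.0/100 000 + 7 300×241.4/100 000
= 0.91 + 4.72 + 9.41 + 15.44 + 17.62 = 48.11.

48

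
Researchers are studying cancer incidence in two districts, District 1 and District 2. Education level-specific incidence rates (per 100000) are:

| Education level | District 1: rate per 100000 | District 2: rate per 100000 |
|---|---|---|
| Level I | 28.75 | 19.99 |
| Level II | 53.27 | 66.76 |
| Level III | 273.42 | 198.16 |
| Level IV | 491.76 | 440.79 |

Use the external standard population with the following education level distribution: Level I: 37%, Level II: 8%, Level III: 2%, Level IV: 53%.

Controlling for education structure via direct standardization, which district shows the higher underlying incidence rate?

District 1

Standard weights: 0.37, 0.08, 0.02, 0.53.
District 1: 0.3700×28.75 + 0.0800×53.27 + 0.0200×273.42 + 0.5300×491.76 = 281.0003 per 100000.
District 2: 0.3700×19.99 + 0.0800×66.76 + 0.0200×198.16 + 0.5300×440.79 = 250.3190 per 100000.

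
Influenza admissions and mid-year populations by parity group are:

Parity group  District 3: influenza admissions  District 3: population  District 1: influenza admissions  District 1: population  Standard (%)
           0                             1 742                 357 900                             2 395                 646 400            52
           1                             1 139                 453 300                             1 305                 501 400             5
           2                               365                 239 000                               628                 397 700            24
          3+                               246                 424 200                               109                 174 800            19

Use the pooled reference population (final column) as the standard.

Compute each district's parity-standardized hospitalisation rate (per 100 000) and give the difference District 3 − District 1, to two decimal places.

57.91

Parity-specific rates per 100 000 for District 3: 486.73, 251.27, 152.72, 57.99.
For District 1: 370.51, 260.27, 157.91, 62.36.
Standard weights: 0.52, 0.05, 0.24, 0.19.
District 3: 0.5200×486.73 + 0.0500×251.27 + 0.2400×152.72 + 0.1900×57.99 = 313.3332 per 100 000.
District 1: 0.5200×370.51 + 0.0500×260.27 + 0.2400×157.91 + 0.1900×62.36 = 255.4264 per 100 000.
Difference = 313.3332 − 255.4264 = 57.9068.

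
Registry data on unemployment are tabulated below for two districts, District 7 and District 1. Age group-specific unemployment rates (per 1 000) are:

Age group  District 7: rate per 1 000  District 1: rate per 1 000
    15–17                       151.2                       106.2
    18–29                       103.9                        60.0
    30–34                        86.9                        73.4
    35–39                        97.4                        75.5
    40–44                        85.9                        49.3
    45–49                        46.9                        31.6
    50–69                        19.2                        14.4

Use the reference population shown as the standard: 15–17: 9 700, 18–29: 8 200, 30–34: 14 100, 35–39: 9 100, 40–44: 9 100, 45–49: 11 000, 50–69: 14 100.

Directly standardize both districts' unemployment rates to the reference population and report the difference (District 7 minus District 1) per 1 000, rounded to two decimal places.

Standard total = 75 300; weights = 0.1288, 0.1089, 0.1873, 0.1208, 0.1208, 0.1461, 0.1873.
District 7: 0.1288×151.2 + 0.1089×103.9 + 0.1873×86.9 + 0.1208×97.4 + 0.1208×85.9 + 0.1461×46.9 + 0.1873×19.2 = 79.6622 per 1 000.
District 1: 0.1288×106.2 + 0.1089×60.0 + 0.1873×73.4 + 0.1208×75.5 + 0.1208×49.3 + 0.1461×31.6 + 0.1873×14.4 = 56.3533 per 1 000.
Difference = 79.6622 − 56.3533 = 23.3089.

23.31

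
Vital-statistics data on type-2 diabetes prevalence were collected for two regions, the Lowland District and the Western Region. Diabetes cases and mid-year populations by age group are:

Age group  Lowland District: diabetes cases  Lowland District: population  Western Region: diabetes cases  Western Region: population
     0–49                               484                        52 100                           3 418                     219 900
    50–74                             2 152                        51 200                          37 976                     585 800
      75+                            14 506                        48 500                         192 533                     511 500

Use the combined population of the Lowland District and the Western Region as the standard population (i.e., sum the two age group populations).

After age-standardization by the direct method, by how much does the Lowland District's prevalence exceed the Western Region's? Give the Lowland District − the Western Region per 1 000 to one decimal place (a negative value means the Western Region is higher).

-40.5

Age-specific rates per 1 000 for the Lowland District: 9.290, 42.031, 299.093.
For the Western Region: 15.543, 64.828, 376.409.
Combined standard total = 1 469 000; weights = 0.1852, 0.4336, 0.3812.
The Lowland District: 0.1852×9.290 + 0.4336×42.031 + 0.3812×299.093 = 133.9637 per 1 000.
The Western Region: 0.1852×15.543 + 0.4336×64.828 + 0.3812×376.409 = 174.4805 per 1 000.
Difference = 133.9637 − 174.4805 = -40.5167.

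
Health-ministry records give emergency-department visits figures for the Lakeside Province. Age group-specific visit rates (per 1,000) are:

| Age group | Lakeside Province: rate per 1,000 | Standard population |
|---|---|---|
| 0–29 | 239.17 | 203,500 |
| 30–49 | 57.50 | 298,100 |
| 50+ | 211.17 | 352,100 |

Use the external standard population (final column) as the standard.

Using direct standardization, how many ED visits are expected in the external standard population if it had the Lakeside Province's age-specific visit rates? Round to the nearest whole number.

140165

Expected ED visits = Σ (standard pop × age-specific rate ÷ 1,000)
= 203,500×239.17/1,000 + 298,100×57.50/1,000 + 352,100×211.17/1,000
= 48671.10 + 17140.75 + 74352.96 = 140164.80.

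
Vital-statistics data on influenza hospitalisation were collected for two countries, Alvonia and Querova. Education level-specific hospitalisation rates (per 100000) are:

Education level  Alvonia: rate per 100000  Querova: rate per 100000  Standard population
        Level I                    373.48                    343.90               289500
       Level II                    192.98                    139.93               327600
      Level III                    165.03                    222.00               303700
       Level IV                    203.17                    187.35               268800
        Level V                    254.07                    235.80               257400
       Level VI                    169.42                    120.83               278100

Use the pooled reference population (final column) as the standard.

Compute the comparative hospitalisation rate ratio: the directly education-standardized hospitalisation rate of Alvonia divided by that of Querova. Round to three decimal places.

Standard total = 1725100; weights = 0.1678, 0.1899, 0.1760, 0.1558, 0.1492, 0.1612.
Alvonia: 0.1678×373.48 + 0.1899×192.98 + 0.1760×165.03 + 0.1558×203.17 + 0.1492×254.07 + 0.1612×169.42 = 225.2552 per 100000.
Querova: 0.1678×343.90 + 0.1899×139.93 + 0.1760×222.00 + 0.1558×187.35 + 0.1492×235.80 + 0.1612×120.83 = 207.2222 per 100000.
Ratio = 225.2552 ÷ 207.2222 = 1.08702.

1.087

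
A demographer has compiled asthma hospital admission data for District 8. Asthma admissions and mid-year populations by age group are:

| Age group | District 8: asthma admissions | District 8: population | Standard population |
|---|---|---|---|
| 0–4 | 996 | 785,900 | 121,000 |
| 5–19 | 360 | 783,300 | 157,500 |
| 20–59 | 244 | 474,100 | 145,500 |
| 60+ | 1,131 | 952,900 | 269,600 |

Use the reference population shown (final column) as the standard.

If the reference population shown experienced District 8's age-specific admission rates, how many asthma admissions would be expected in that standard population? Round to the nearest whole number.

Age-specific rates per 10,000 for District 8: 12.67, 4.60, 5.15, 11.87.
Expected asthma admissions = Σ (standard pop × age-specific rate ÷ 10,000)
= 121,000×12.67/10,000 + 157,500×4.60/10,000 + 145,500×5.15/10,000 + 269,600×11.87/10,000
= 153.35 + 72.39 + 74.88 + 319.99 = 620.61.

621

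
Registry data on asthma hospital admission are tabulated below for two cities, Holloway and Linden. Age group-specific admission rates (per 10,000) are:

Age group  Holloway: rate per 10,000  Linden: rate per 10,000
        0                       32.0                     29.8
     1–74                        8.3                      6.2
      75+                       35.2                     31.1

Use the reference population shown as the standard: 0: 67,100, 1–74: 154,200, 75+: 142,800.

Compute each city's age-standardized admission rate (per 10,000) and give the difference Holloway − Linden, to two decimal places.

2.90

Standard total = 364,100; weights = 0.1843, 0.4235, 0.3922.
Holloway: 0.1843×32.0 + 0.4235×8.3 + 0.3922×35.2 = 23.2179 per 10,000.
Linden: 0.1843×29.8 + 0.4235×6.2 + 0.3922×31.1 = 20.3150 per 10,000.
Difference = 23.2179 − 20.3150 = 2.9028.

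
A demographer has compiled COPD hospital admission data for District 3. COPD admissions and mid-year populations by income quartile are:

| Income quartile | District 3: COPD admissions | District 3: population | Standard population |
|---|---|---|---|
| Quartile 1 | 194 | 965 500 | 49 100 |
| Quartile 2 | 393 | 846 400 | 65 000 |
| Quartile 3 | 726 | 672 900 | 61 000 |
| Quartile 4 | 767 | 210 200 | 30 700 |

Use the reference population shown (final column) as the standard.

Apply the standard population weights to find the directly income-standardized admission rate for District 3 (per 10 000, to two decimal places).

Income-specific rates per 10 000 for District 3: 2.01, 4.64, 10.79, 36.49.
Standard total = 205 800; weights = 0.2386, 0.3158, 0.2964, 0.1492.
Standardized rate: 0.2386×2.01 + 0.3158×4.64 + 0.2964×10.79 + 0.1492×36.49 = 10.5871 per 10 000.

10.59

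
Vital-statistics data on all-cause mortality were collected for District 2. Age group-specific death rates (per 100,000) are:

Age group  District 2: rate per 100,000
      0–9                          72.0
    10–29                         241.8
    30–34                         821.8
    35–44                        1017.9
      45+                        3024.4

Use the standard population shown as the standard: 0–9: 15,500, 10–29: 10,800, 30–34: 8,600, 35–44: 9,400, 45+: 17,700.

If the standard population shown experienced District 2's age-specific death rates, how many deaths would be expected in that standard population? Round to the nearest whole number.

Expected deaths = Σ (standard pop × age-specific rate ÷ 100,000)
= 15,500×72.0/100,000 + 10,800×241.8/100,000 + 8,600×821.8/100,000 + 9,400×1017.9/100,000 + 17,700×3024.4/100,000
= 11.16 + 26.11 + 70.67 + 95.68 + 535.32 = 738.95.

739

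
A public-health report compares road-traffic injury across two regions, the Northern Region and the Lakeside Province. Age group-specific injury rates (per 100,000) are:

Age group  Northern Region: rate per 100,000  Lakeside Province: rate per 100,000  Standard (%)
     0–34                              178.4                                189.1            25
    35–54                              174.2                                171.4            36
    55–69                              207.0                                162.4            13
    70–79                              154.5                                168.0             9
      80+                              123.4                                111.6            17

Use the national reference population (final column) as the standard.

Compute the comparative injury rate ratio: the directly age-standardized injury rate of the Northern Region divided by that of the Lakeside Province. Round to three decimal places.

1.030

Standard weights: 0.25, 0.36, 0.13, 0.09, 0.17.
The Northern Region: 0.2500×178.4 + 0.3600×174.2 + 0.1300×207.0 + 0.0900×154.5 + 0.1700×123.4 = 169.1050 per 100,000.
The Lakeside Province: 0.2500×189.1 + 0.3600×171.4 + 0.1300×162.4 + 0.0900×168.0 + 0.1700×111.6 = 164.1830 per 100,000.
Ratio = 169.1050 ÷ 164.1830 = 1.02998.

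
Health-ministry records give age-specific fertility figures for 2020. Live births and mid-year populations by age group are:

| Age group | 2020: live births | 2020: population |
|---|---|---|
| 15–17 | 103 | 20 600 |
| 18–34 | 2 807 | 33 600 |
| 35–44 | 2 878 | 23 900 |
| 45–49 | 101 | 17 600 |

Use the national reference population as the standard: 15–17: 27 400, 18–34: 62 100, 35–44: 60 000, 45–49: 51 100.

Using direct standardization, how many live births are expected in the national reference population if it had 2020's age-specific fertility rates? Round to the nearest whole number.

Age-specific rates per 1 000 for 2020: 5.000, 83.542, 120.418, 5.739.
Expected live births = Σ (standard pop × age-specific rate ÷ 1 000)
= 27 400×5.000/1 000 + 62 100×83.542/1 000 + 60 000×120.418/1 000 + 51 100×5.739/1 000
= 137.00 + 5187.94 + 7225.10 + 293.24 = 12843.29.

12843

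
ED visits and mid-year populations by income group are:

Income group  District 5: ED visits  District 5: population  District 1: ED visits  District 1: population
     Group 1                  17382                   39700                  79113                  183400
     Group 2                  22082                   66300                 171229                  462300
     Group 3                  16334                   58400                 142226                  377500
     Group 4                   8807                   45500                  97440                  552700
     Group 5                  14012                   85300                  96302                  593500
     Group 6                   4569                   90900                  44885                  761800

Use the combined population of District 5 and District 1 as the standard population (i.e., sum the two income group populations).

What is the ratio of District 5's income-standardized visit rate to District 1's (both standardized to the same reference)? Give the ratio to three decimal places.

0.922

Income-specific rates per 1000 for District 5: 437.834, 333.062, 279.692, 193.560, 164.267, 50.264.
For District 1: 431.369, 370.385, 376.758, 176.298, 162.261, 58.920.
Combined standard total = 3317300; weights = 0.0673, 0.1593, 0.1314, 0.1803, 0.2046, 0.2570.
District 5: 0.0673×437.834 + 0.1593×333.062 + 0.1314×279.692 + 0.1803×193.560 + 0.2046×164.267 + 0.2570×50.264 = 200.7076 per 1000.
District 1: 0.0673×431.369 + 0.1593×370.385 + 0.1314×376.758 + 0.1803×176.298 + 0.2046×162.261 + 0.2570×58.920 = 217.6763 per 1000.
Ratio = 200.7076 ÷ 217.6763 = 0.92205.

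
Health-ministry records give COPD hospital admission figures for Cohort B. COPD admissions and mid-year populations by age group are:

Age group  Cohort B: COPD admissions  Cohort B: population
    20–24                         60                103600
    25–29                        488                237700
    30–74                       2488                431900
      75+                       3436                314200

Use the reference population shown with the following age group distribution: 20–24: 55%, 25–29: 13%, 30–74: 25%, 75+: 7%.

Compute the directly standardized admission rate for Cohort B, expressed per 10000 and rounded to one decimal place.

Age-specific rates per 10000 for Cohort B: 5.79, 20.53, 57.61, 109.36.
Standard weights: 0.55, 0.13, 0.25, 0.07.
Standardized rate: 0.5500×5.79 + 0.1300×20.53 + 0.2500×57.61 + 0.0700×109.36 = 27.9107 per 10000.

27.9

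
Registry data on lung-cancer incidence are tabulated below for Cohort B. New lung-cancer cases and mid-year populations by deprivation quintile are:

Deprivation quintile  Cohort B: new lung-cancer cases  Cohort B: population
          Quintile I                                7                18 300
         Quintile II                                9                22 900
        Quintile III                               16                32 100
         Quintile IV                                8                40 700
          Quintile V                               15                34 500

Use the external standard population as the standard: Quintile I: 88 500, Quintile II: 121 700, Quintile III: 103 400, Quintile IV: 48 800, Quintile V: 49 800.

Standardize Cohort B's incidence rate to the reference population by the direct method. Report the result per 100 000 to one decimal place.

39.9

Deprivation-specific rates per 100 000 for Cohort B: 38.25, 39.30, 49.84, 19.66, 43.48.
Standard total = 412 200; weights = 0.2147, 0.2952, 0.2508, 0.1184, 0.1208.
Standardized rate: 0.2147×38.25 + 0.2952×39.30 + 0.2508×49.84 + 0.1184×19.66 + 0.1208×43.48 = 39.8994 per 100 000.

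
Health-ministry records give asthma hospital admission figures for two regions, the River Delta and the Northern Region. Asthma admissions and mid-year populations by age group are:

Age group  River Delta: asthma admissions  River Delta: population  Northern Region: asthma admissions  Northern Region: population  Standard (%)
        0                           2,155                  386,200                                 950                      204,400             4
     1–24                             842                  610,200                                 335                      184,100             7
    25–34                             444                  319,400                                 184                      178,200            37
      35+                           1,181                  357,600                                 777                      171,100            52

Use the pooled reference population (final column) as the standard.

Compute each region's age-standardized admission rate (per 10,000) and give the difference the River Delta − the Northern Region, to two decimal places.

Age-specific rates per 10,000 for the River Delta: 55.80, 13.80, 13.90, 33.03.
For the Northern Region: 46.48, 18.20, 10.33, 45.41.
Standard weights: 0.04, 0.07, 0.37, 0.52.
The River Delta: 0.0400×55.80 + 0.0700×13.80 + 0.3700×13.90 + 0.5200×33.03 = 25.5147 per 10,000.
The Northern Region: 0.0400×46.48 + 0.0700×18.20 + 0.3700×10.33 + 0.5200×45.41 = 30.5676 per 10,000.
Difference = 25.5147 − 30.5676 = -5.0529.

-5.05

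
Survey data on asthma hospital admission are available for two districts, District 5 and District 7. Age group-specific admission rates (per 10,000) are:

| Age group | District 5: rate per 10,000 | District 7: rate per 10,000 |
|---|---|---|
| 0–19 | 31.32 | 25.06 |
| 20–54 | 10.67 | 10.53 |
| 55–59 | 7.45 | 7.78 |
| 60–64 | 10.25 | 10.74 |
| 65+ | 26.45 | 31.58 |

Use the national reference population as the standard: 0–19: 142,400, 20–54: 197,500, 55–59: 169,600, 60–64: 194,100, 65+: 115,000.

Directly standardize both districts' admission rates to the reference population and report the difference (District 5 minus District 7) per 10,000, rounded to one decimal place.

Standard total = 818,600; weights = 0.1740, 0.2413, 0.2072, 0.2371, 0.1405.
District 5: 0.1740×31.32 + 0.2413×10.67 + 0.2072×7.45 + 0.2371×10.25 + 0.1405×26.45 = 15.7123 per 10,000.
District 7: 0.1740×25.06 + 0.2413×10.53 + 0.2072×7.78 + 0.2371×10.74 + 0.1405×31.58 = 15.4948 per 10,000.
Difference = 15.7123 − 15.4948 = 0.2175.

0.2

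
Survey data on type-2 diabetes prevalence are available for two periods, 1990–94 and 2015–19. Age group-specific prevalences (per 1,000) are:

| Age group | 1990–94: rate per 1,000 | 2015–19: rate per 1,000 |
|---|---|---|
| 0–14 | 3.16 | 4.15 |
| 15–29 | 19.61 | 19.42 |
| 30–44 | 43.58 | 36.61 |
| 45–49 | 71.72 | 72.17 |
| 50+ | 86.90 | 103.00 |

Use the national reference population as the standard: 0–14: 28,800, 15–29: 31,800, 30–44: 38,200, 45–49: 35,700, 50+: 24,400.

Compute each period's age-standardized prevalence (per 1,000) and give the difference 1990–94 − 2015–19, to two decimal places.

Standard total = 158,900; weights = 0.1812, 0.2001, 0.2404, 0.2247, 0.1536.
1990–94: 0.1812×3.16 + 0.2001×19.61 + 0.2404×43.58 + 0.2247×71.72 + 0.1536×86.90 = 44.4313 per 1,000.
2015–19: 0.1812×4.15 + 0.2001×19.42 + 0.2404×36.61 + 0.2247×72.17 + 0.1536×103.00 = 45.4704 per 1,000.
Difference = 44.4313 − 45.4704 = -1.0392.

-1.04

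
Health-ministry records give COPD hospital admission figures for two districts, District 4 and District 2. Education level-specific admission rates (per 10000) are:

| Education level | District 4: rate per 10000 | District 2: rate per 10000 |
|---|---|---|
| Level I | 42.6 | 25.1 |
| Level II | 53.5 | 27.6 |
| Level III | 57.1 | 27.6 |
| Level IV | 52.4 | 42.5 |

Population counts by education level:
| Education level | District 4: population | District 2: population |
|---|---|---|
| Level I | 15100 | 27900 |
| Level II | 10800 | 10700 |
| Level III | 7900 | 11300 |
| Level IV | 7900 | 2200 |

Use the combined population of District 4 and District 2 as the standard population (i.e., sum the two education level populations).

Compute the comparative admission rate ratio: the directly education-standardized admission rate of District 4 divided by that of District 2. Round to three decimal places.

1.751

Combined standard total = 93800; weights = 0.4584, 0.2292, 0.2047, 0.1077.
District 4: 0.4584×42.6 + 0.2292×53.5 + 0.2047×57.1 + 0.1077×52.4 = 49.1216 per 10000.
District 2: 0.4584×25.1 + 0.2292×27.6 + 0.2047×27.6 + 0.1077×42.5 = 28.0583 per 10000.
Ratio = 49.1216 ÷ 28.0583 = 1.75070.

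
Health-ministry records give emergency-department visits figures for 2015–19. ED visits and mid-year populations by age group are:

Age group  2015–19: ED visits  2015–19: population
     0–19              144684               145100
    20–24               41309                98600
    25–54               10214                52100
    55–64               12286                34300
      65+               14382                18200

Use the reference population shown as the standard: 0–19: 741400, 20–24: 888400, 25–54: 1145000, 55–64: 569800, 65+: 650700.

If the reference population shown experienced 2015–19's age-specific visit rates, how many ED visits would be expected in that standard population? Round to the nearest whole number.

2054241

Age-specific rates per 1000 for 2015–19: 997.133, 418.955, 196.046, 358.192, 790.220.
Expected ED visits = Σ (standard pop × age-specific rate ÷ 1000)
= 741400×997.133/1000 + 888400×418.955/1000 + 1145000×196.046/1000 + 569800×358.192/1000 + 650700×790.220/1000
= 739274.41 + 372199.96 + 224472.74 + 204098.04 + 514196.01 = 2054241.17.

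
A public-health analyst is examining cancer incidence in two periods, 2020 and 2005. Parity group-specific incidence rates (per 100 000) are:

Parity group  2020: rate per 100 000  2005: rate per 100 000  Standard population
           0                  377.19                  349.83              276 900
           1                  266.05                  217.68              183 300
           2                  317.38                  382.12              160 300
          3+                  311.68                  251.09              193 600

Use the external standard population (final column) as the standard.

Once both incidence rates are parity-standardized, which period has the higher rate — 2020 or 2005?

Standard total = 814 100; weights = 0.3401, 0.2252, 0.1969, 0.2378.
2020: 0.3401×377.19 + 0.2252×266.05 + 0.1969×317.38 + 0.2378×311.68 = 324.8104 per 100 000.
2005: 0.3401×349.83 + 0.2252×217.68 + 0.1969×382.12 + 0.2378×251.09 = 302.9524 per 100 000.

2020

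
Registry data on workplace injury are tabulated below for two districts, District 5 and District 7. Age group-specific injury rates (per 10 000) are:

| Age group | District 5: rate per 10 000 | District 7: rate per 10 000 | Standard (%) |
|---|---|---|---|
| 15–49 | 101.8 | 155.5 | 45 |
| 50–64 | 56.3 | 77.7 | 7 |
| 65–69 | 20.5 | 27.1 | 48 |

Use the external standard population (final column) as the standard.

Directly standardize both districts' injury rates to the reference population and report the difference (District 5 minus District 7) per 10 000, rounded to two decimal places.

-28.83

Standard weights: 0.45, 0.07, 0.48.
District 5: 0.4500×101.8 + 0.0700×56.3 + 0.4800×20.5 = 59.5910 per 10 000.
District 7: 0.4500×155.5 + 0.0700×77.7 + 0.4800×27.1 = 88.4220 per 10 000.
Difference = 59.5910 − 88.4220 = -28.8310.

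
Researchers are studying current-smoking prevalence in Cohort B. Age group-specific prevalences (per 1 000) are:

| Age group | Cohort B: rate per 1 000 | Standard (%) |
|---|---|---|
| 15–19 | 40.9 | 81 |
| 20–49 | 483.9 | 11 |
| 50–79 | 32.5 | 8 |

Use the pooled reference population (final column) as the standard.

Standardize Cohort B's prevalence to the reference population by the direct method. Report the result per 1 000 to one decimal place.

Standard weights: 0.81, 0.11, 0.08.
Standardized rate: 0.8100×40.9 + 0.1100×483.9 + 0.0800×32.5 = 88.9580 per 1 000.

89.0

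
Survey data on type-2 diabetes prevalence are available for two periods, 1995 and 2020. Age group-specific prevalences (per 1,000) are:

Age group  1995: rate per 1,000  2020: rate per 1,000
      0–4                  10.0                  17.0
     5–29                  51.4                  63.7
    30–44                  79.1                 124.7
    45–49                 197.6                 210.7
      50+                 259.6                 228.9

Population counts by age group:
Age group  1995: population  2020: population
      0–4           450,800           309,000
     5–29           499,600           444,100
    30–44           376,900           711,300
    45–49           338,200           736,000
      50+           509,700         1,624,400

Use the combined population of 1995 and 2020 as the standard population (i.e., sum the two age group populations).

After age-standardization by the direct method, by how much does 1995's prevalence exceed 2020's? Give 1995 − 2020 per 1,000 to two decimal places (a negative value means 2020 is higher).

Combined standard total = 6,000,000; weights = 0.1266, 0.1573, 0.1814, 0.1790, 0.3557.
1995: 0.1266×10.0 + 0.1573×51.4 + 0.1814×79.1 + 0.1790×197.6 + 0.3557×259.6 = 151.4092 per 1,000.
2020: 0.1266×17.0 + 0.1573×63.7 + 0.1814×124.7 + 0.1790×210.7 + 0.3557×228.9 = 153.9264 per 1,000.
Difference = 151.4092 − 153.9264 = -2.5172.

-2.52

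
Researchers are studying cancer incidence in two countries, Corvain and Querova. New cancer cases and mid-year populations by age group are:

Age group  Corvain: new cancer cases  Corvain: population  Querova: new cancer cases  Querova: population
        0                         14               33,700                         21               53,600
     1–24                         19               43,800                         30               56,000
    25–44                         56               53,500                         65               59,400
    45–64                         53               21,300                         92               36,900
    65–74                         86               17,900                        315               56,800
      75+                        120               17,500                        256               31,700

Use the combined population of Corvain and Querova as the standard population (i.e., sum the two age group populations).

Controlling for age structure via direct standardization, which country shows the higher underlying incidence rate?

Querova

Age-specific rates per 100,000 for Corvain: 41.54, 43.38, 104.67, 248.83, 480.45, 685.71.
For Querova: 39.18, 53.57, 109.43, 249.32, 554.58, 807.57.
Combined standard total = 482,100; weights = 0.1811, 0.2070, 0.2342, 0.1207, 0.1549, 0.1021.
Corvain: 0.1811×41.54 + 0.2070×43.38 + 0.2342×104.67 + 0.1207×248.83 + 0.1549×480.45 + 0.1021×685.71 = 215.4775 per 100,000.
Querova: 0.1811×39.18 + 0.2070×53.57 + 0.2342×109.43 + 0.1207×249.32 + 0.1549×554.58 + 0.1021×807.57 = 242.2550 per 100,000.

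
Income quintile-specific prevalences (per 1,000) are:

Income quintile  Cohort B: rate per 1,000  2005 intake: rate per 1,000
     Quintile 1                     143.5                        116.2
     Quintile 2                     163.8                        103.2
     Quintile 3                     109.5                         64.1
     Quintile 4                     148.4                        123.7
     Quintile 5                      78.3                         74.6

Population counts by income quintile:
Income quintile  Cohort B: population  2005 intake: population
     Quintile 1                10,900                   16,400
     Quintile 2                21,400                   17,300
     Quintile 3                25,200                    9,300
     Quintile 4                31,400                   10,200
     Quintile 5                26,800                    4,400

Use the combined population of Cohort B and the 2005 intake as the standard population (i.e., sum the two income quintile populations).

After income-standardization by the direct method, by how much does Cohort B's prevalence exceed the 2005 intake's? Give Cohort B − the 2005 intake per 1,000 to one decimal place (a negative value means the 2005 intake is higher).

33.5

Combined standard total = 173,300; weights = 0.1575, 0.2233, 0.1991, 0.2400, 0.1800.
Cohort B: 0.1575×143.5 + 0.2233×163.8 + 0.1991×109.5 + 0.2400×148.4 + 0.1800×78.3 = 130.7026 per 1,000.
The 2005 intake: 0.1575×116.2 + 0.2233×103.2 + 0.1991×64.1 + 0.2400×123.7 + 0.1800×74.6 = 97.2359 per 1,000.
Difference = 130.7026 − 97.2359 = 33.4666.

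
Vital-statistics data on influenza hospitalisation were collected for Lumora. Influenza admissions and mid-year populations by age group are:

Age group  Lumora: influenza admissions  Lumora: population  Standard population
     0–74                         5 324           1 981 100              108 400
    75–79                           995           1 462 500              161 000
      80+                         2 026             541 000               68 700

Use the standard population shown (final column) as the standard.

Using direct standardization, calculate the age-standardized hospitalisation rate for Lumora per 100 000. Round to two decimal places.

Age-specific rates per 100 000 for Lumora: 268.74, 68.03, 374.49.
Standard total = 338 100; weights = 0.3206, 0.4762, 0.2032.
Standardized rate: 0.3206×268.74 + 0.4762×68.03 + 0.2032×374.49 = 194.6538 per 100 000.

194.65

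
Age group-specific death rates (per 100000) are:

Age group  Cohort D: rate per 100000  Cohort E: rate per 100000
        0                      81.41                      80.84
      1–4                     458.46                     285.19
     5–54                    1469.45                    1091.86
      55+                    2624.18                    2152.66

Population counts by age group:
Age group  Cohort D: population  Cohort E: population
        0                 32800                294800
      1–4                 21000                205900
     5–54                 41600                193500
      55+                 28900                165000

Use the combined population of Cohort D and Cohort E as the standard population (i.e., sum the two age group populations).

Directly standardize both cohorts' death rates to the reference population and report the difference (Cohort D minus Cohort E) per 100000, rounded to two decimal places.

Combined standard total = 983500; weights = 0.3331, 0.2307, 0.2390, 0.1972.
Cohort D: 0.3331×81.41 + 0.2307×458.46 + 0.2390×1469.45 + 0.1972×2624.18 = 1001.5157 per 100000.
Cohort E: 0.3331×80.84 + 0.2307×285.19 + 0.2390×1091.86 + 0.1972×2152.66 = 778.1290 per 100000.
Difference = 1001.5157 − 778.1290 = 223.3867.

223.39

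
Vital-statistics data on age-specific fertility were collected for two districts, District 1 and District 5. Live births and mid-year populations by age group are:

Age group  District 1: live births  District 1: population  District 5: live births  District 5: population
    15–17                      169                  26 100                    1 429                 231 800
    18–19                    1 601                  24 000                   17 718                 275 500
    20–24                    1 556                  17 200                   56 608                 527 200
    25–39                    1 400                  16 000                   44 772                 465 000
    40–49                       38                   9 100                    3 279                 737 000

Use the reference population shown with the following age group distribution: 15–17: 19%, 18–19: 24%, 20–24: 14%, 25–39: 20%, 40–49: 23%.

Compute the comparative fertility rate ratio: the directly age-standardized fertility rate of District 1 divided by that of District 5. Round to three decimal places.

0.932

Age-specific rates per 1 000 for District 1: 6.475, 66.708, 90.465, 87.500, 4.176.
For District 5: 6.165, 64.312, 107.375, 96.284, 4.449.
Standard weights: 0.19, 0.24, 0.14, 0.20, 0.23.
District 1: 0.1900×6.475 + 0.2400×66.708 + 0.1400×90.465 + 0.2000×87.500 + 0.2300×4.176 = 48.3658 per 1 000.
District 5: 0.1900×6.165 + 0.2400×64.312 + 0.1400×107.375 + 0.2000×96.284 + 0.2300×4.449 = 51.9188 per 1 000.
Ratio = 48.3658 ÷ 51.9188 = 0.93157.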